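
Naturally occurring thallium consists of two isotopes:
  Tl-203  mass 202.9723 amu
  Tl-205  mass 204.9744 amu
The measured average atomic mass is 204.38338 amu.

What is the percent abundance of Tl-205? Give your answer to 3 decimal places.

70.480%

Writing the weighted mean with unknown fraction x of Tl-203:
202.9723·x + 204.9744·(1 − x) = 204.38338
(202.9723 − 204.9744)·x = 204.38338 − 204.9744
x = -0.59102 / -2.0021 = 0.29520 → 29.520% Tl-203, 70.480% Tl-205.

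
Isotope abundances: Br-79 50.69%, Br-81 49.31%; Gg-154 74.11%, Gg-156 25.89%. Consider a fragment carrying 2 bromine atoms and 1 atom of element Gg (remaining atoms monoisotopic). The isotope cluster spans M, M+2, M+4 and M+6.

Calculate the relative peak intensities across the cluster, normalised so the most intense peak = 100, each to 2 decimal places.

Bromine pattern (n=2): 0.25694761 : 0.49990478 : 0.24314761
Element Gg pattern (n=1): 0.7411 : 0.2589
Convolve the two distributions (both contribute in 2-u steps):
  M: 0.25694761×0.7411 = 0.190424
  M+2: 0.25694761×0.2589 + 0.49990478×0.7411 = 0.437003
  M+4: 0.49990478×0.2589 + 0.24314761×0.7411 = 0.309622
  M+6: 0.24314761×0.2589 = 0.062951
Scale to base peak (0.437003) = 100: 43.57 : 100.00 : 70.85 : 14.41

43.57 : 100.00 : 70.85 : 14.41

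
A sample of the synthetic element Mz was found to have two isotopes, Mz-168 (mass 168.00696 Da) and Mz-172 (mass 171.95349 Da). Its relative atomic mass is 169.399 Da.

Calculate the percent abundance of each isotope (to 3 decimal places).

Writing the weighted mean with unknown fraction x of Mz-168:
168.00696·x + 171.95349·(1 − x) = 169.399
(168.00696 − 171.95349)·x = 169.399 − 171.95349
x = -2.55449 / -3.94653 = 0.64727 → 64.727% Mz-168, 35.273% Mz-172.

Mz-168: 64.727%, Mz-172: 35.273%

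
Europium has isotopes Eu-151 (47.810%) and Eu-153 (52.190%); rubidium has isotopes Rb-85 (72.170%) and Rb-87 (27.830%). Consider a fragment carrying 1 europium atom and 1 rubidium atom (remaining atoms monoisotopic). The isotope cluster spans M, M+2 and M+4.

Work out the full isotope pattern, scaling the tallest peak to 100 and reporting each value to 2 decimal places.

67.69 : 100.00 : 28.50

Europium pattern (n=1): 0.4781 : 0.5219
Rubidium pattern (n=1): 0.7217 : 0.2783
Convolve the two distributions (both contribute in 2-u steps):
  M: 0.4781×0.7217 = 0.345045
  M+2: 0.4781×0.2783 + 0.5219×0.7217 = 0.509710
  M+4: 0.5219×0.2783 = 0.145245
Scale to base peak (0.509710) = 100: 67.69 : 100.00 : 28.50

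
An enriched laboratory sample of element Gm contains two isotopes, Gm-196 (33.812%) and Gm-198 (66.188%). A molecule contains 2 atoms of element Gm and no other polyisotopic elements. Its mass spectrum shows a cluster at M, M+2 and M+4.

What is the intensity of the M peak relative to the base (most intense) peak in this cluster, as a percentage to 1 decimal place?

25.5%

(0.33812 + 0.66188)^2 gives M 0.1143, M+2 0.4476, M+4 0.4381; the largest is M+2.
P(M+2) = C(2,1) × 0.33812^1 × 0.66188^1 = 2 × 0.33812 × 0.66188 = 0.447590 (base)
P(M) = C(2,0) × 0.33812^2 × 0.66188^0 = 1 × 0.11432513 × 1.0000 = 0.114325
Relative intensity = 0.114325 / 0.447590 × 100 = 25.5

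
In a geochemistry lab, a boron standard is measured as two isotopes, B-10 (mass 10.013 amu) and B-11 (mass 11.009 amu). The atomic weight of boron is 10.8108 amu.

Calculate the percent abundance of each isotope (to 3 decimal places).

Let x be the fractional abundance of B-10; then B-11 has abundance 1 − x.
10.013·x + 11.009·(1 − x) = 10.8108
(10.013 − 11.009)·x = 10.8108 − 11.009
x = -0.1982 / -0.996 = 0.19900 → 19.900% B-10, 80.100% B-11.

B-10: 19.900%, B-11: 80.100%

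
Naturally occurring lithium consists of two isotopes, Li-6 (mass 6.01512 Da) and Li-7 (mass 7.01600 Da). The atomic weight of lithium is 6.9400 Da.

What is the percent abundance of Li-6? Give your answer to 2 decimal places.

Writing the weighted mean with unknown fraction x of Li-6:
6.01512·x + 7.01600·(1 − x) = 6.9400
(6.01512 − 7.01600)·x = 6.9400 − 7.01600
x = -0.07600 / -1.00088 = 0.07593 → 7.59% Li-6, 92.41% Li-7.

7.59%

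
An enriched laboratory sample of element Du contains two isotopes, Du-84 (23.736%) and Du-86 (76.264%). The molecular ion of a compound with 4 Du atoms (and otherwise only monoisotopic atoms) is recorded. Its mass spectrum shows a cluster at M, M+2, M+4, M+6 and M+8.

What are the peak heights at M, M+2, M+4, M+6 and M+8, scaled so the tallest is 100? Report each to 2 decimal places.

The 4 Du atoms are independent, so intensities follow the terms of (0.23736 + 0.76264)^4.
P(M) = 0.23736^4 = 0.003174
P(M+2) = 4 × 0.23736^3 × 0.76264^1 = 0.040795
P(M+4) = 6 × 0.23736^2 × 0.76264^2 = 0.196610
P(M+6) = 4 × 0.23736^1 × 0.76264^3 = 0.421140
P(M+8) = 0.76264^4 = 0.338282
The M+6 peak is largest (0.421140); scaling to 100 gives 0.75 : 9.69 : 46.69 : 100.00 : 80.33.

0.75 : 9.69 : 46.69 : 100.00 : 80.33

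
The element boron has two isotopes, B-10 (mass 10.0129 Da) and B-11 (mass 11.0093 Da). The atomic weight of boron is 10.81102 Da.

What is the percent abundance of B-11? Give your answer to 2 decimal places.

Writing the weighted mean with unknown fraction x of B-10:
10.0129·x + 11.0093·(1 − x) = 10.81102
(10.0129 − 11.0093)·x = 10.81102 − 11.0093
x = -0.19828 / -0.9964 = 0.19900 → 19.90% B-10, 80.10% B-11.

80.10%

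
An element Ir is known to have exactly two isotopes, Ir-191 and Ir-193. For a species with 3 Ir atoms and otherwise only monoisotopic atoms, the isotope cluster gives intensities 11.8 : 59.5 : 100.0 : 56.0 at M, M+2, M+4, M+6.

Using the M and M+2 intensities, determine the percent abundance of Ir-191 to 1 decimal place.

37.3%

Let p = fractional abundance of Ir-191. I(M+2)/I(M) = [C(3,1)·p^2·(1−p)] / p^3 = 3·(1−p)/p = 59.5/11.8 = 5.0424
(1−p)/p = 5.0424/3 = 1.6808  ⇒  p = 1/(1 + 1.6808) = 0.3730
Ir-191: 37.3%, Ir-193: 62.7%.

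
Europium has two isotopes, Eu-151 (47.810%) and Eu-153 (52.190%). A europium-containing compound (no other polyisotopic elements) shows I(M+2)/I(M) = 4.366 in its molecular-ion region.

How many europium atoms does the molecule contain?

For n independent Eu atoms, I(M+2)/I(M) = n · (abundance Eu-153) / (abundance Eu-151) = n · 0.52190/0.47810.
n = 4.366 × 0.47810/0.52190 = 4.00 ≈ 4

4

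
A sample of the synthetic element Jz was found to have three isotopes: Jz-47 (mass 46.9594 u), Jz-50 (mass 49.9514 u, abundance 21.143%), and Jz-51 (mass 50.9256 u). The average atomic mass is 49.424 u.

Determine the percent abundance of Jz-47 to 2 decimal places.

32.67%

Let x and y be the fractions of Jz-47 and Jz-51. Then x + y = 1 − 0.21143 = 0.78857 and 46.9594x + 50.9256y = 49.424 − 0.21143×49.9514 = 38.862775498.
Substituting: 46.9594x + 50.9256(0.78857 − x) = 38.862775498
(46.9594 − 50.9256)x = -1.295624894  ⇒  x = 0.32667, y = 0.46190
Jz-47: 32.67%, Jz-51: 46.19%.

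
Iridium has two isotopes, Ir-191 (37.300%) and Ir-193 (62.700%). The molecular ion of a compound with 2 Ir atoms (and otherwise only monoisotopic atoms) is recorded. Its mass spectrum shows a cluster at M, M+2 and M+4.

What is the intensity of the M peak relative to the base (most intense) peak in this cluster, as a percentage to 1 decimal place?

29.7%

Term probabilities: M 0.1391, M+2 0.4677, M+4 0.3931. Base peak = M+2.
P(M+2) = C(2,1) × 0.37300^1 × 0.62700^1 = 2 × 0.3730 × 0.6270 = 0.467742 (base)
P(M) = C(2,0) × 0.37300^2 × 0.62700^0 = 1 × 0.139129 × 1.0000 = 0.139129
Relative intensity = 0.139129 / 0.467742 × 100 = 29.7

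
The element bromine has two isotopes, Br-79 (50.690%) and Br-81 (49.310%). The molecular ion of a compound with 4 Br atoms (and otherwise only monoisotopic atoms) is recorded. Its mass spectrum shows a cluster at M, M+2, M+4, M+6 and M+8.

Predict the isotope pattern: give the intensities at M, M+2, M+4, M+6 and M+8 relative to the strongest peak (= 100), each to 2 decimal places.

17.61 : 68.53 : 100.00 : 64.85 : 15.77

Expanding (0.50690 + 0.49310)^4:
P(M) = 0.50690^4 = 0.066022
P(M+2) = 4 × 0.50690^3 × 0.49310^1 = 0.256899
P(M+4) = 6 × 0.50690^2 × 0.49310^2 = 0.374857
P(M+6) = 4 × 0.50690^1 × 0.49310^3 = 0.243101
P(M+8) = 0.49310^4 = 0.059121
The M+4 peak is largest (0.374857); scaling to 100 gives 17.61 : 68.53 : 100.00 : 64.85 : 15.77.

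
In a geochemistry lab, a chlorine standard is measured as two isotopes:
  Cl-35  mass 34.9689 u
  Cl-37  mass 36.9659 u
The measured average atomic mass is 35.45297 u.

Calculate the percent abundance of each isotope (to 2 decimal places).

Cl-35: 75.76%, Cl-37: 24.24%

Writing the weighted mean with unknown fraction x of Cl-35:
34.9689·x + 36.9659·(1 − x) = 35.45297
(34.9689 − 36.9659)·x = 35.45297 − 36.9659
x = -1.51293 / -1.9970 = 0.75760 → 75.76% Cl-35, 24.24% Cl-37.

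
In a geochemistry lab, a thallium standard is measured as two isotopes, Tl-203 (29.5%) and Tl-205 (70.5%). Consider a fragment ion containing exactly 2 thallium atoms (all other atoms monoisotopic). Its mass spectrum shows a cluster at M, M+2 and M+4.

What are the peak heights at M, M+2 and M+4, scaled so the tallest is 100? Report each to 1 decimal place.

17.5 : 83.7 : 100.0

The 2 Tl atoms are independent, so intensities follow the terms of (0.295 + 0.705)^2.
P(M) = 0.295^2 = 0.087025
P(M+2) = 2 × 0.295^1 × 0.705^1 = 0.415950
P(M+4) = 0.705^2 = 0.497025
The M+4 peak is largest (0.497025); scaling to 100 gives 17.5 : 83.7 : 100.0.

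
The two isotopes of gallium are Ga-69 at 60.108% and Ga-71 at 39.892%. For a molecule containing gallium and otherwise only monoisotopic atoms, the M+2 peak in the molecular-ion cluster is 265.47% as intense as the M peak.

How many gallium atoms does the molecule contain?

The M+2/M ratio from n Ga atoms is n · q/p = n · 0.39892/0.60108.
n = 2.6547 × 0.60108/0.39892 = 4.00 ≈ 4

4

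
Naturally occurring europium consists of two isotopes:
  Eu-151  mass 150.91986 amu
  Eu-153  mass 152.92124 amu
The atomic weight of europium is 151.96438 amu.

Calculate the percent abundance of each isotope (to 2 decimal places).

Eu-151: 47.81%, Eu-153: 52.19%

Let x be the fractional abundance of Eu-151; then Eu-153 has abundance 1 − x.
150.91986·x + 152.92124·(1 − x) = 151.96438
(150.91986 − 152.92124)·x = 151.96438 − 152.92124
x = -0.95686 / -2.00138 = 0.47810 → 47.81% Eu-151, 52.19% Eu-153.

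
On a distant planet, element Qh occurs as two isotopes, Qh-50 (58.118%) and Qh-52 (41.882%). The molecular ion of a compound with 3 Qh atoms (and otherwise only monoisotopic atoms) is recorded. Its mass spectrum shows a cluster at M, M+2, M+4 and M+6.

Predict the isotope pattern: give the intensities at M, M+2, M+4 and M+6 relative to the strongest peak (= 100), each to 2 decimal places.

Expanding (0.58118 + 0.41882)^3:
P(M) = 0.58118^3 = 0.196305
P(M+2) = 3 × 0.58118^2 × 0.41882^1 = 0.424395
P(M+4) = 3 × 0.58118^1 × 0.41882^2 = 0.305835
P(M+6) = 0.41882^3 = 0.073465
The M+2 peak is largest (0.424395); scaling to 100 gives 46.26 : 100.00 : 72.06 : 17.31.

46.26 : 100.00 : 72.06 : 17.31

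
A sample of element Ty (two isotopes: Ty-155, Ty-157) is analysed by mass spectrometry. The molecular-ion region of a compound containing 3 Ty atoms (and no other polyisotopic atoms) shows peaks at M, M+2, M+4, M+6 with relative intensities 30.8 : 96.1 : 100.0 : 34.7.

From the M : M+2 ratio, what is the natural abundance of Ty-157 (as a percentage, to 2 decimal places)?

50.98%

If p is the fraction of Ty that is Ty-155, then I(M+2)/I(M) = [C(3,1)·p^2·(1−p)] / p^3 = 3·(1−p)/p = 96.1/30.8 = 3.1201
(1−p)/p = 3.1201/3 = 1.0400  ⇒  p = 1/(1 + 1.0400) = 0.4902
Ty-155: 49.02%, Ty-157: 50.98%.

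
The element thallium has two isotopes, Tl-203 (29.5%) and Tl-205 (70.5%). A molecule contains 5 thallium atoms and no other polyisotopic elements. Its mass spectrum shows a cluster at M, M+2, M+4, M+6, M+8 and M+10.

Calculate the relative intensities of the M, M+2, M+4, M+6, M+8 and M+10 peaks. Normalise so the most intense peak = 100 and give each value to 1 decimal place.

Expanding (0.295 + 0.705)^5:
P(M) = 0.295^5 = 0.002234
P(M+2) = 5 × 0.295^4 × 0.705^1 = 0.026696
P(M+4) = 10 × 0.295^3 × 0.705^2 = 0.127598
P(M+6) = 10 × 0.295^2 × 0.705^3 = 0.304938
P(M+8) = 5 × 0.295^1 × 0.705^4 = 0.364375
P(M+10) = 0.705^5 = 0.174159
The M+8 peak is largest (0.364375); scaling to 100 gives 0.6 : 7.3 : 35.0 : 83.7 : 100.0 : 47.8.

0.6 : 7.3 : 35.0 : 83.7 : 100.0 : 47.8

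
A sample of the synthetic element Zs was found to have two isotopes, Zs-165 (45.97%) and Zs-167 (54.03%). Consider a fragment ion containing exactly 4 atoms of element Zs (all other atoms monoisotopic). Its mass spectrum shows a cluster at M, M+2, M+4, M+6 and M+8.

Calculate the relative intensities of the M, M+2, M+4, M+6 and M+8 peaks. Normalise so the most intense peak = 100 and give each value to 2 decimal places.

12.07 : 56.72 : 100.00 : 78.36 : 23.02

Expanding (0.4597 + 0.5403)^4:
P(M) = 0.4597^4 = 0.044658
P(M+2) = 4 × 0.4597^3 × 0.5403^1 = 0.209951
P(M+4) = 6 × 0.4597^2 × 0.5403^2 = 0.370144
P(M+6) = 4 × 0.4597^1 × 0.5403^3 = 0.290028
P(M+8) = 0.5403^4 = 0.085220
The M+4 peak is largest (0.370144); scaling to 100 gives 12.07 : 56.72 : 100.00 : 78.36 : 23.02.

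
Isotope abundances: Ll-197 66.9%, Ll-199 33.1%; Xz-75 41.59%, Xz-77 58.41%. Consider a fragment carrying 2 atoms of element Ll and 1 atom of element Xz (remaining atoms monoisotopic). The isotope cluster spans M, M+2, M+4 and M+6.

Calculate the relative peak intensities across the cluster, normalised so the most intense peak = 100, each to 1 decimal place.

41.8 : 100.0 : 68.3 : 14.4

Element Ll pattern (n=2): 0.447561 : 0.442878 : 0.109561
Element Xz pattern (n=1): 0.4159 : 0.5841
Convolve the two distributions (both contribute in 2-u steps):
  M: 0.447561×0.4159 = 0.186141
  M+2: 0.447561×0.5841 + 0.442878×0.4159 = 0.445613
  M+4: 0.442878×0.5841 + 0.109561×0.4159 = 0.304251
  M+6: 0.109561×0.5841 = 0.063995
Scale to base peak (0.445613) = 100: 41.8 : 100.0 : 68.3 : 14.4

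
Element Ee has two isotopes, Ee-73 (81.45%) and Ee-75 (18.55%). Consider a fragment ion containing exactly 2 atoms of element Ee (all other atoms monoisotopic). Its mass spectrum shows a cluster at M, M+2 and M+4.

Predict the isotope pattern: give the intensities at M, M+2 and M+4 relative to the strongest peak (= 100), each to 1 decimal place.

Expanding (0.8145 + 0.1855)^2:
P(M) = 0.8145^2 = 0.663410
P(M+2) = 2 × 0.8145^1 × 0.1855^1 = 0.302179
P(M+4) = 0.1855^2 = 0.034410
The M peak is largest (0.663410); scaling to 100 gives 100.0 : 45.5 : 5.2.

100.0 : 45.5 : 5.2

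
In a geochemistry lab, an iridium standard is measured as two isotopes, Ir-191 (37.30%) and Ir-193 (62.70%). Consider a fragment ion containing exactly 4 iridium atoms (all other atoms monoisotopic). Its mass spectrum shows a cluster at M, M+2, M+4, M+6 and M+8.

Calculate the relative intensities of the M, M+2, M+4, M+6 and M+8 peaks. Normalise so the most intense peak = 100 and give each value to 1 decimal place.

5.3 : 35.4 : 89.2 : 100.0 : 42.0

Expanding (0.3730 + 0.6270)^4:
P(M) = 0.3730^4 = 0.019357
P(M+2) = 4 × 0.3730^3 × 0.6270^1 = 0.130153
P(M+4) = 6 × 0.3730^2 × 0.6270^2 = 0.328174
P(M+6) = 4 × 0.3730^1 × 0.6270^3 = 0.367766
P(M+8) = 0.6270^4 = 0.154550
The M+6 peak is largest (0.367766); scaling to 100 gives 5.3 : 35.4 : 89.2 : 100.0 : 42.0.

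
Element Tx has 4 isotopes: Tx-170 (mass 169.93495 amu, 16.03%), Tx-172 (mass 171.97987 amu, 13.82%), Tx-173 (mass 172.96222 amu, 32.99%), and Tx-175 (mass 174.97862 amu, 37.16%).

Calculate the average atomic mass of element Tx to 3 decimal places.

173.090 amu

Ar = Σ fᵢ·mᵢ = 0.1603 × 169.93495 + 0.1382 × 171.97987 + 0.3299 × 172.96222 + 0.3716 × 174.97862
= 27.240572 + 23.767618 + 57.060236 + 65.022055 = 173.090481 amu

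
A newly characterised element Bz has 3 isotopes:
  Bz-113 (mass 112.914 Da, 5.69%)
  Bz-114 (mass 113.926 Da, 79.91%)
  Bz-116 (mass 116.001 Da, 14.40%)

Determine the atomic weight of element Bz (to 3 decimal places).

114.167 Da

The abundance-weighted mean is 0.0569 × 112.914 + 0.7991 × 113.926 + 0.1440 × 116.001
= 6.4248 + 91.0383 + 16.7041 = 114.1672 Da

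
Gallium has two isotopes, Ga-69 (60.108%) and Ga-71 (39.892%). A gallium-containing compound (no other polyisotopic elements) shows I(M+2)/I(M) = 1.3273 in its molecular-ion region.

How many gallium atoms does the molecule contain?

2

For n independent Ga atoms, I(M+2)/I(M) = n · (abundance Ga-71) / (abundance Ga-69) = n · 0.39892/0.60108.
n = 1.3273 × 0.60108/0.39892 = 2.00 ≈ 2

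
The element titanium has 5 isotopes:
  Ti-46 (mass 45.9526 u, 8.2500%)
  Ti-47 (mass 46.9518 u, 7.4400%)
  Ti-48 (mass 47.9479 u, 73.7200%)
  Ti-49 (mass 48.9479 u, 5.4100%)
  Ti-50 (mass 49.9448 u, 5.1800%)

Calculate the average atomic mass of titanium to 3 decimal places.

The abundance-weighted mean is 0.082500 × 45.9526 + 0.074400 × 46.9518 + 0.737200 × 47.9479 + 0.054100 × 48.9479 + 0.051800 × 49.9448
= 3.79109 + 3.49321 + 35.34719 + 2.64808 + 2.58714 = 47.86671 u

47.867 u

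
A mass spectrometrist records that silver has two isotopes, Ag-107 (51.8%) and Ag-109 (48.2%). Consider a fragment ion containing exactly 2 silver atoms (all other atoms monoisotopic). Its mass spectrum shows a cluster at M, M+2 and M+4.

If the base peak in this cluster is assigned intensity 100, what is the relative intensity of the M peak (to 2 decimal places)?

Binomial terms of (0.518 + 0.482)^2: M 0.2683, M+2 0.4994, M+4 0.2323 → M+2 is the base peak.
P(M+2) = C(2,1) × 0.518^1 × 0.482^1 = 2 × 0.5180 × 0.4820 = 0.499352 (base)
P(M) = C(2,0) × 0.518^2 × 0.482^0 = 1 × 0.268324 × 1.0000 = 0.268324
Relative intensity = 0.268324 / 0.499352 × 100 = 53.73

53.73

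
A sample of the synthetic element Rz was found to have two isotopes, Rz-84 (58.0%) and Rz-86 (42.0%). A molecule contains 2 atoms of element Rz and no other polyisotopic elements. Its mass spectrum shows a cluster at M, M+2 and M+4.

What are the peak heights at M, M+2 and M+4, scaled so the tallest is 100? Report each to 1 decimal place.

69.0 : 100.0 : 36.2

Expanding (0.580 + 0.420)^2:
P(M) = 0.580^2 = 0.336400
P(M+2) = 2 × 0.580^1 × 0.420^1 = 0.487200
P(M+4) = 0.420^2 = 0.176400
The M+2 peak is largest (0.487200); scaling to 100 gives 69.0 : 100.0 : 36.2.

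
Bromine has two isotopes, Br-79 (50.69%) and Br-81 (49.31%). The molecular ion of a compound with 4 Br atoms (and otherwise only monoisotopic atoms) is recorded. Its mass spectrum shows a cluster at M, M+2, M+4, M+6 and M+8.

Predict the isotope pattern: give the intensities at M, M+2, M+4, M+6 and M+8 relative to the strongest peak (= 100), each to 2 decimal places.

17.61 : 68.53 : 100.00 : 64.85 : 15.77

The 4 Br atoms are independent, so intensities follow the terms of (0.5069 + 0.4931)^4.
P(M) = 0.5069^4 = 0.066022
P(M+2) = 4 × 0.5069^3 × 0.4931^1 = 0.256899
P(M+4) = 6 × 0.5069^2 × 0.4931^2 = 0.374857
P(M+6) = 4 × 0.5069^1 × 0.4931^3 = 0.243101
P(M+8) = 0.4931^4 = 0.059121
The M+4 peak is largest (0.374857); scaling to 100 gives 17.61 : 68.53 : 100.00 : 64.85 : 15.77.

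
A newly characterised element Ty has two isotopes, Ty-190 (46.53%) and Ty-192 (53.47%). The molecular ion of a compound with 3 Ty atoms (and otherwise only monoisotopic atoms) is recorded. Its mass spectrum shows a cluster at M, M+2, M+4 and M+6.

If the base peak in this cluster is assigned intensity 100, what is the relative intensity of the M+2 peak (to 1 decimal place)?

87.0

Binomial terms of (0.4653 + 0.5347)^3: M 0.1007, M+2 0.3473, M+4 0.3991, M+6 0.1529 → M+4 is the base peak.
P(M+4) = C(3,2) × 0.4653^1 × 0.5347^2 = 3 × 0.4653 × 0.28590409 = 0.399094 (base)
P(M+2) = C(3,1) × 0.4653^2 × 0.5347^1 = 3 × 0.21650409 × 0.5347 = 0.347294
Relative intensity = 0.347294 / 0.399094 × 100 = 87.0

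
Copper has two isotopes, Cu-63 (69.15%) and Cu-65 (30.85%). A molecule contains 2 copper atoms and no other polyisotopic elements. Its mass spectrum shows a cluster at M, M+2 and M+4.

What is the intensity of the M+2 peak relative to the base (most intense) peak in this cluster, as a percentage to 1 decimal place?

89.2%

Term probabilities: M 0.4782, M+2 0.4267, M+4 0.0952. Base peak = M.
P(M) = C(2,0) × 0.6915^2 × 0.3085^0 = 1 × 0.47817225 × 1.0000 = 0.478172 (base)
P(M+2) = C(2,1) × 0.6915^1 × 0.3085^1 = 2 × 0.6915 × 0.3085 = 0.426656
Relative intensity = 0.426656 / 0.478172 × 100 = 89.2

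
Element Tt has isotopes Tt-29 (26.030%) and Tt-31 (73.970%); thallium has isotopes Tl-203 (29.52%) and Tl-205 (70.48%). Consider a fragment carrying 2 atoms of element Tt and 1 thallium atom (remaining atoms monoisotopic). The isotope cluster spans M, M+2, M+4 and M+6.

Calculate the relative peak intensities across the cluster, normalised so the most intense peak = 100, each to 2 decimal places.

4.62 : 37.29 : 100.00 : 89.08

Element Tt pattern (n=2): 0.06775609 : 0.38508782 : 0.54715609
Thallium pattern (n=1): 0.2952 : 0.7048
Convolve the two distributions (both contribute in 2-u steps):
  M: 0.06775609×0.2952 = 0.020002
  M+2: 0.06775609×0.7048 + 0.38508782×0.2952 = 0.161432
  M+4: 0.38508782×0.7048 + 0.54715609×0.2952 = 0.432930
  M+6: 0.54715609×0.7048 = 0.385636
Scale to base peak (0.432930) = 100: 4.62 : 37.29 : 100.00 : 89.08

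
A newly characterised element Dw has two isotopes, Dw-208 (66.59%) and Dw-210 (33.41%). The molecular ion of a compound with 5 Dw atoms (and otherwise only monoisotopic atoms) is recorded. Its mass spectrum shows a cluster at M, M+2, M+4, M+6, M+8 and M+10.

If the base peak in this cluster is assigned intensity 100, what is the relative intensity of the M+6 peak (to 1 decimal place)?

Binomial terms of (0.6659 + 0.3341)^5: M 0.1309, M+2 0.3285, M+4 0.3296, M+6 0.1654, M+8 0.0415, M+10 0.0042 → M+4 is the base peak.
P(M+4) = C(5,2) × 0.6659^3 × 0.3341^2 = 10 × 0.29527525 × 0.11162281 = 0.329595 (base)
P(M+6) = C(5,3) × 0.6659^2 × 0.3341^3 = 10 × 0.44342281 × 0.03729318 = 0.165366
Relative intensity = 0.165366 / 0.329595 × 100 = 50.2

50.2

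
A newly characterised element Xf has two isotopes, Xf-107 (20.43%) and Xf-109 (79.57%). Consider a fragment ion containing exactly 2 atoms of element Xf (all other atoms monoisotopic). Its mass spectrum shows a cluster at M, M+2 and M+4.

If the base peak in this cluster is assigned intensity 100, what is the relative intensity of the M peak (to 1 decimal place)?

Term probabilities: M 0.0417, M+2 0.3251, M+4 0.6331. Base peak = M+4.
P(M+4) = C(2,2) × 0.2043^0 × 0.7957^2 = 1 × 1.0000 × 0.63313849 = 0.633138 (base)
P(M) = C(2,0) × 0.2043^2 × 0.7957^0 = 1 × 0.04173849 × 1.0000 = 0.041738
Relative intensity = 0.041738 / 0.633138 × 100 = 6.6

6.6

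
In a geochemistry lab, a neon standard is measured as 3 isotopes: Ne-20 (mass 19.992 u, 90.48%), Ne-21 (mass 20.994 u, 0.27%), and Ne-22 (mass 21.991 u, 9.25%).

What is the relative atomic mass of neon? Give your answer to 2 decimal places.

20.18 u

Ar = Σ fᵢ·mᵢ = 0.9048 × 19.992 + 0.0027 × 20.994 + 0.0925 × 21.991
= 18.0888 + 0.0567 + 2.0342 = 20.1797 u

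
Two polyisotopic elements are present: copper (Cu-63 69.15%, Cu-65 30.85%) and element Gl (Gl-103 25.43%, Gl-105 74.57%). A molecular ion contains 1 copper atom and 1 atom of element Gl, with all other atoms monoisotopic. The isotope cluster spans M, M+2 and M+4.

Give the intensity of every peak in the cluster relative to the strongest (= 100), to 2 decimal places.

29.60 : 100.00 : 38.72

Copper pattern (n=1): 0.6915 : 0.3085
Element Gl pattern (n=1): 0.2543 : 0.7457
Convolve the two distributions (both contribute in 2-u steps):
  M: 0.6915×0.2543 = 0.175848
  M+2: 0.6915×0.7457 + 0.3085×0.2543 = 0.594103
  M+4: 0.3085×0.7457 = 0.230048
Scale to base peak (0.594103) = 100: 29.60 : 100.00 : 38.72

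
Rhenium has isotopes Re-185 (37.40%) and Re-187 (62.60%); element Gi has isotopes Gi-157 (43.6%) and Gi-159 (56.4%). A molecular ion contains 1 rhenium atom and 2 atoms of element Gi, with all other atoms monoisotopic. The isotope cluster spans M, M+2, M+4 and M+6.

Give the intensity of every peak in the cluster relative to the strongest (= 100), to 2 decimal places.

Rhenium pattern (n=1): 0.3740 : 0.6260
Element Gi pattern (n=2): 0.190096 : 0.491808 : 0.318096
Convolve the two distributions (both contribute in 2-u steps):
  M: 0.3740×0.190096 = 0.071096
  M+2: 0.3740×0.491808 + 0.6260×0.190096 = 0.302936
  M+4: 0.3740×0.318096 + 0.6260×0.491808 = 0.426840
  M+6: 0.6260×0.318096 = 0.199128
Scale to base peak (0.426840) = 100: 16.66 : 70.97 : 100.00 : 46.65

16.66 : 70.97 : 100.00 : 46.65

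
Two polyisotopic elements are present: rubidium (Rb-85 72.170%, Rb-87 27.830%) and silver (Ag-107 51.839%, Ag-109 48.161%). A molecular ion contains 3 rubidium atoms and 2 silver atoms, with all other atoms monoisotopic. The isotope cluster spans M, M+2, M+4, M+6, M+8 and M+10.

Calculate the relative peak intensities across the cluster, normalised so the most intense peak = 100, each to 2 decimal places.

Rubidium pattern (n=3): 0.37589809 : 0.43485841 : 0.16768892 : 0.02155458
Silver pattern (n=2): 0.26872819 : 0.49932362 : 0.23194819
Convolve the two distributions (both contribute in 2-u steps):
  M: 0.37589809×0.26872819 = 0.101014
  M+2: 0.37589809×0.49932362 + 0.43485841×0.26872819 = 0.304554
  M+4: 0.37589809×0.23194819 + 0.43485841×0.49932362 + 0.16768892×0.26872819 = 0.349387
  M+6: 0.43485841×0.23194819 + 0.16768892×0.49932362 + 0.02155458×0.26872819 = 0.190388
  M+8: 0.16768892×0.23194819 + 0.02155458×0.49932362 = 0.049658
  M+10: 0.02155458×0.23194819 = 0.005000
Scale to base peak (0.349387) = 100: 28.91 : 87.17 : 100.00 : 54.49 : 14.21 : 1.43

28.91 : 87.17 : 100.00 : 54.49 : 14.21 : 1.43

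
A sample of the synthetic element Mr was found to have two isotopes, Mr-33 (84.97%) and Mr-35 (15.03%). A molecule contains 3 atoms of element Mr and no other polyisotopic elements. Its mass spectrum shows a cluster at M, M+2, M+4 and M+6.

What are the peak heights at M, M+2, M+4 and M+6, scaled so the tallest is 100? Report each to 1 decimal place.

100.0 : 53.1 : 9.4 : 0.6

The 3 Mr atoms are independent, so intensities follow the terms of (0.8497 + 0.1503)^3.
P(M) = 0.8497^3 = 0.613475
P(M+2) = 3 × 0.8497^2 × 0.1503^1 = 0.325545
P(M+4) = 3 × 0.8497^1 × 0.1503^2 = 0.057584
P(M+6) = 0.1503^3 = 0.003395
The M peak is largest (0.613475); scaling to 100 gives 100.0 : 53.1 : 9.4 : 0.6.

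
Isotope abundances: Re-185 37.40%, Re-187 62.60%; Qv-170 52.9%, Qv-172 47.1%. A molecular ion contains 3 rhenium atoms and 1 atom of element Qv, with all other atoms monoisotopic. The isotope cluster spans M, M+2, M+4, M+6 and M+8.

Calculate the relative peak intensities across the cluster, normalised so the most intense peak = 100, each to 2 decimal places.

7.77 : 45.91 : 100.00 : 94.54 : 32.43

Rhenium pattern (n=3): 0.05231362 : 0.26268713 : 0.43968487 : 0.24531438
Element Qv pattern (n=1): 0.5290 : 0.4710
Convolve the two distributions (both contribute in 2-u steps):
  M: 0.05231362×0.5290 = 0.027674
  M+2: 0.05231362×0.4710 + 0.26268713×0.5290 = 0.163601
  M+4: 0.26268713×0.4710 + 0.43968487×0.5290 = 0.356319
  M+6: 0.43968487×0.4710 + 0.24531438×0.5290 = 0.336863
  M+8: 0.24531438×0.4710 = 0.115543
Scale to base peak (0.356319) = 100: 7.77 : 45.91 : 100.00 : 94.54 : 32.43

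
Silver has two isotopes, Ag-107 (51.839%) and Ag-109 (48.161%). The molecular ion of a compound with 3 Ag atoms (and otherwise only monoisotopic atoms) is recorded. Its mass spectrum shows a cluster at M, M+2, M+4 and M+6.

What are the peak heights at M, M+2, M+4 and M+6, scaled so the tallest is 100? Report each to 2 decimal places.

35.88 : 100.00 : 92.90 : 28.77

The 3 Ag atoms are independent, so intensities follow the terms of (0.51839 + 0.48161)^3.
P(M) = 0.51839^3 = 0.139306
P(M+2) = 3 × 0.51839^2 × 0.48161^1 = 0.388267
P(M+4) = 3 × 0.51839^1 × 0.48161^2 = 0.360719
P(M+6) = 0.48161^3 = 0.111709
The M+2 peak is largest (0.388267); scaling to 100 gives 35.88 : 100.00 : 92.90 : 28.77.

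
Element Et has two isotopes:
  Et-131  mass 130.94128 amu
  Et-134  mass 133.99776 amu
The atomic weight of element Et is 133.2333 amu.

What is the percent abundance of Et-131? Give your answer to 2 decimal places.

Writing the weighted mean with unknown fraction x of Et-131:
130.94128·x + 133.99776·(1 − x) = 133.2333
(130.94128 − 133.99776)·x = 133.2333 − 133.99776
x = -0.76446 / -3.05648 = 0.25011 → 25.01% Et-131, 74.99% Et-134.

25.01%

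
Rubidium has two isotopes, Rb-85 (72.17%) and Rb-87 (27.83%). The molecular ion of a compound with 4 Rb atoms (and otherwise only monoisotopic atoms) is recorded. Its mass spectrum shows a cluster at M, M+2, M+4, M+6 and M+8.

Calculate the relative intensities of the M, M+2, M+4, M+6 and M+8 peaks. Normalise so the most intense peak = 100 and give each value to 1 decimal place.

Expanding (0.7217 + 0.2783)^4:
P(M) = 0.7217^4 = 0.271286
P(M+2) = 4 × 0.7217^3 × 0.2783^1 = 0.418450
P(M+4) = 6 × 0.7217^2 × 0.2783^2 = 0.242042
P(M+6) = 4 × 0.7217^1 × 0.2783^3 = 0.062224
P(M+8) = 0.2783^4 = 0.005999
The M+2 peak is largest (0.418450); scaling to 100 gives 64.8 : 100.0 : 57.8 : 14.9 : 1.4.

64.8 : 100.0 : 57.8 : 14.9 : 1.4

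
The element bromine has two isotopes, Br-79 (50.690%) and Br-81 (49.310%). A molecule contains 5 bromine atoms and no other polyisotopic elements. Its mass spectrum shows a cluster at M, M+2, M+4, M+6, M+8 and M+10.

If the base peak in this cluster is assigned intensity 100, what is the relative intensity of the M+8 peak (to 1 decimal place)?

Binomial terms of (0.50690 + 0.49310)^5: M 0.0335, M+2 0.1628, M+4 0.3167, M+6 0.3081, M+8 0.1498, M+10 0.0292 → M+4 is the base peak.
P(M+4) = C(5,2) × 0.50690^3 × 0.49310^2 = 10 × 0.13024674 × 0.24314761 = 0.316692 (base)
P(M+8) = C(5,4) × 0.50690^1 × 0.49310^4 = 5 × 0.5069 × 0.05912076 = 0.149842
Relative intensity = 0.149842 / 0.316692 × 100 = 47.3

47.3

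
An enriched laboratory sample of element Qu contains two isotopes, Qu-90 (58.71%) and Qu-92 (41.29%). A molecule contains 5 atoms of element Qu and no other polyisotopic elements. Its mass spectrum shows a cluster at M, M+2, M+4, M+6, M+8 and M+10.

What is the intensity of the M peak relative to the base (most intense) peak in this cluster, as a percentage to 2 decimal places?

Term probabilities: M 0.0698, M+2 0.2453, M+4 0.3450, M+6 0.2426, M+8 0.0853, M+10 0.0120. Base peak = M+4.
P(M+4) = C(5,2) × 0.5871^3 × 0.4129^2 = 10 × 0.20236539 × 0.17048641 = 0.345005 (base)
P(M) = C(5,0) × 0.5871^5 × 0.4129^0 = 1 × 0.0697526 × 1.0000 = 0.069753
Relative intensity = 0.069753 / 0.345005 × 100 = 20.22

20.22%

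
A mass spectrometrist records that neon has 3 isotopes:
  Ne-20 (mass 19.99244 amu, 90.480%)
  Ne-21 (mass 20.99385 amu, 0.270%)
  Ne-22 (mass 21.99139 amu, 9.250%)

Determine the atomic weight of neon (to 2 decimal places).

20.18 amu

The abundance-weighted mean is 0.90480 × 19.99244 + 0.00270 × 20.99385 + 0.09250 × 21.99139
= 18.089160 + 0.056683 + 2.034204 = 20.180047 amu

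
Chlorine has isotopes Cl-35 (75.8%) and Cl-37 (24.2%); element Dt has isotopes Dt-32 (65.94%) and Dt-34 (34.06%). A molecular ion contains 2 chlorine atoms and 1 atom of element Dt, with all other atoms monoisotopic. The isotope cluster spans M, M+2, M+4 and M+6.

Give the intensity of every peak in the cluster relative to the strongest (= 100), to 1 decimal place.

Chlorine pattern (n=2): 0.574564 : 0.366872 : 0.058564
Element Dt pattern (n=1): 0.6594 : 0.3406
Convolve the two distributions (both contribute in 2-u steps):
  M: 0.574564×0.6594 = 0.378868
  M+2: 0.574564×0.3406 + 0.366872×0.6594 = 0.437612
  M+4: 0.366872×0.3406 + 0.058564×0.6594 = 0.163574
  M+6: 0.058564×0.3406 = 0.019947
Scale to base peak (0.437612) = 100: 86.6 : 100.0 : 37.4 : 4.6

86.6 : 100.0 : 37.4 : 4.6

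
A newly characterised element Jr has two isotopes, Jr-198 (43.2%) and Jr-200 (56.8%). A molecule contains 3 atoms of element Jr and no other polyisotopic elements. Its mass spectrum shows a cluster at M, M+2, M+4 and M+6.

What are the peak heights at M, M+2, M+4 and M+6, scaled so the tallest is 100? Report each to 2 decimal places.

19.28 : 76.06 : 100.00 : 43.83

The 3 Jr atoms are independent, so intensities follow the terms of (0.432 + 0.568)^3.
P(M) = 0.432^3 = 0.080622
P(M+2) = 3 × 0.432^2 × 0.568^1 = 0.318007
P(M+4) = 3 × 0.432^1 × 0.568^2 = 0.418121
P(M+6) = 0.568^3 = 0.183250
The M+4 peak is largest (0.418121); scaling to 100 gives 19.28 : 76.06 : 100.00 : 43.83.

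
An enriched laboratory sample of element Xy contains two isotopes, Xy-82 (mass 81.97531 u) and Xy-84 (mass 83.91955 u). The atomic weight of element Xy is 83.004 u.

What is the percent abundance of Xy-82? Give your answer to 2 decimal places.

47.09%

Let x be the fractional abundance of Xy-82; then Xy-84 has abundance 1 − x.
81.97531·x + 83.91955·(1 − x) = 83.004
(81.97531 − 83.91955)·x = 83.004 − 83.91955
x = -0.91555 / -1.94424 = 0.47090 → 47.09% Xy-82, 52.91% Xy-84.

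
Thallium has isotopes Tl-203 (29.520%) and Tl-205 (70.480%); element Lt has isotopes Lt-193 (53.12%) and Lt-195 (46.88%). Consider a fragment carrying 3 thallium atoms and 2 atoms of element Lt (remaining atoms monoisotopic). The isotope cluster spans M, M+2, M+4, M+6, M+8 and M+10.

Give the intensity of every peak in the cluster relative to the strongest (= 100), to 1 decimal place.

Thallium pattern (n=3): 0.02572463 : 0.18425524 : 0.43991564 : 0.35010449
Element Lt pattern (n=2): 0.28217344 : 0.49805312 : 0.21977344
Convolve the two distributions (both contribute in 2-u steps):
  M: 0.02572463×0.28217344 = 0.007259
  M+2: 0.02572463×0.49805312 + 0.18425524×0.28217344 = 0.064804
  M+4: 0.02572463×0.21977344 + 0.18425524×0.49805312 + 0.43991564×0.28217344 = 0.221555
  M+6: 0.18425524×0.21977344 + 0.43991564×0.49805312 + 0.35010449×0.28217344 = 0.358386
  M+8: 0.43991564×0.21977344 + 0.35010449×0.49805312 = 0.271052
  M+10: 0.35010449×0.21977344 = 0.076944
Scale to base peak (0.358386) = 100: 2.0 : 18.1 : 61.8 : 100.0 : 75.6 : 21.5

2.0 : 18.1 : 61.8 : 100.0 : 75.6 : 21.5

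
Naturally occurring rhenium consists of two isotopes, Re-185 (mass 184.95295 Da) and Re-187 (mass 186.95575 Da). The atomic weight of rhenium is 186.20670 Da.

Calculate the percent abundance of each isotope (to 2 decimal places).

With x = fraction of Re-185 (so Re-187 is 1 − x):
184.95295·x + 186.95575·(1 − x) = 186.20670
(184.95295 − 186.95575)·x = 186.20670 − 186.95575
x = -0.74905 / -2.00280 = 0.37400 → 37.40% Re-185, 62.60% Re-187.

Re-185: 37.40%, Re-187: 62.60%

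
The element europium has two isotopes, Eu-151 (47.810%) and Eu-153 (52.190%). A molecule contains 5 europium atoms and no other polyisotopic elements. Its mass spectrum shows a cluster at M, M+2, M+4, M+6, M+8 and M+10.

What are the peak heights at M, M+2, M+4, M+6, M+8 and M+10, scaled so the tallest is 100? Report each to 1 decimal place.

7.7 : 42.0 : 91.6 : 100.0 : 54.6 : 11.9

The 5 Eu atoms are independent, so intensities follow the terms of (0.47810 + 0.52190)^5.
P(M) = 0.47810^5 = 0.024980
P(M+2) = 5 × 0.47810^4 × 0.52190^1 = 0.136343
P(M+4) = 10 × 0.47810^3 × 0.52190^2 = 0.297667
P(M+6) = 10 × 0.47810^2 × 0.52190^3 = 0.324937
P(M+8) = 5 × 0.47810^1 × 0.52190^4 = 0.177353
P(M+10) = 0.52190^5 = 0.038720
The M+6 peak is largest (0.324937); scaling to 100 gives 7.7 : 42.0 : 91.6 : 100.0 : 54.6 : 11.9.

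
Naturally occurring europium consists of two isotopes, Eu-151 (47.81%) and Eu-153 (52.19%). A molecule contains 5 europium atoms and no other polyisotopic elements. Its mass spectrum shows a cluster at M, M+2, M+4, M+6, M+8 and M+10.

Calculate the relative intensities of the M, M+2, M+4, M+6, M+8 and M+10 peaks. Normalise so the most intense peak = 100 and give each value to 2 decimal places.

7.69 : 41.96 : 91.61 : 100.00 : 54.58 : 11.92

Each Eu atom is independently Eu-151 (p = 0.4781) or Eu-153 (q = 0.5219); the cluster is the binomial expansion (p + q)^5.
P(M) = 0.4781^5 = 0.024980
P(M+2) = 5 × 0.4781^4 × 0.5219^1 = 0.136343
P(M+4) = 10 × 0.4781^3 × 0.5219^2 = 0.297667
P(M+6) = 10 × 0.4781^2 × 0.5219^3 = 0.324937
P(M+8) = 5 × 0.4781^1 × 0.5219^4 = 0.177353
P(M+10) = 0.5219^5 = 0.038720
The M+6 peak is largest (0.324937); scaling to 100 gives 7.69 : 41.96 : 91.61 : 100.00 : 54.58 : 11.92.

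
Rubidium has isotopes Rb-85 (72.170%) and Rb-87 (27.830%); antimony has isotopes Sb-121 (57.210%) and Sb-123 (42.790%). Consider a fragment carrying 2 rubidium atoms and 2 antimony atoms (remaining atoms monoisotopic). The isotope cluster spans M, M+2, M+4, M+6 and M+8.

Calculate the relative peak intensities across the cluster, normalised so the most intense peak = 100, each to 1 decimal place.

44.1 : 100.0 : 82.1 : 28.8 : 3.7

Rubidium pattern (n=2): 0.52085089 : 0.40169822 : 0.07745089
Antimony pattern (n=2): 0.32729841 : 0.48960318 : 0.18309841
Convolve the two distributions (both contribute in 2-u steps):
  M: 0.52085089×0.32729841 = 0.170474
  M+2: 0.52085089×0.48960318 + 0.40169822×0.32729841 = 0.386485
  M+4: 0.52085089×0.18309841 + 0.40169822×0.48960318 + 0.07745089×0.32729841 = 0.317389
  M+6: 0.40169822×0.18309841 + 0.07745089×0.48960318 = 0.111471
  M+8: 0.07745089×0.18309841 = 0.014181
Scale to base peak (0.386485) = 100: 44.1 : 100.0 : 82.1 : 28.8 : 3.7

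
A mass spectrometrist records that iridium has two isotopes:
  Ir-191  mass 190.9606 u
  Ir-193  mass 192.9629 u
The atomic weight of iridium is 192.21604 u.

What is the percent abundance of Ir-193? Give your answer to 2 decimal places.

Writing the weighted mean with unknown fraction x of Ir-191:
190.9606·x + 192.9629·(1 − x) = 192.21604
(190.9606 − 192.9629)·x = 192.21604 − 192.9629
x = -0.74686 / -2.0023 = 0.37300 → 37.30% Ir-191, 62.70% Ir-193.

62.70%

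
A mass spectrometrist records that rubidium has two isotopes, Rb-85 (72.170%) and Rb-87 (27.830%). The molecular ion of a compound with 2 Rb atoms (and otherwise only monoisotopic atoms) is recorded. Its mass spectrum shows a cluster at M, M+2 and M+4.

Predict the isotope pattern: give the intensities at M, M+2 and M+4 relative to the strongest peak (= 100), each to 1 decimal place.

100.0 : 77.1 : 14.9

Expanding (0.72170 + 0.27830)^2:
P(M) = 0.72170^2 = 0.520851
P(M+2) = 2 × 0.72170^1 × 0.27830^1 = 0.401698
P(M+4) = 0.27830^2 = 0.077451
The M peak is largest (0.520851); scaling to 100 gives 100.0 : 77.1 : 14.9.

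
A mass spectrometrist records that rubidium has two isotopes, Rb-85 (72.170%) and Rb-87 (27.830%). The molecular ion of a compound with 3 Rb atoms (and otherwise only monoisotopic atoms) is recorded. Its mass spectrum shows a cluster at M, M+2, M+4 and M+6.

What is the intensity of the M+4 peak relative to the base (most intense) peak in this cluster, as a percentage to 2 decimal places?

38.56%

Binomial terms of (0.72170 + 0.27830)^3: M 0.3759, M+2 0.4349, M+4 0.1677, M+6 0.0216 → M+2 is the base peak.
P(M+2) = C(3,1) × 0.72170^2 × 0.27830^1 = 3 × 0.52085089 × 0.2783 = 0.434858 (base)
P(M+4) = C(3,2) × 0.72170^1 × 0.27830^2 = 3 × 0.7217 × 0.07745089 = 0.167689
Relative intensity = 0.167689 / 0.434858 × 100 = 38.56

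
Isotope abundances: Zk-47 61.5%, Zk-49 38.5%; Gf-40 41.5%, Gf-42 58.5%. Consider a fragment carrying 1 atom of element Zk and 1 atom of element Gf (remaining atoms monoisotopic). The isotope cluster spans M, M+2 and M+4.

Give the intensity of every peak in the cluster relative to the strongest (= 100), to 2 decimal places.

Element Zk pattern (n=1): 0.6150 : 0.3850
Element Gf pattern (n=1): 0.4150 : 0.5850
Convolve the two distributions (both contribute in 2-u steps):
  M: 0.6150×0.4150 = 0.255225
  M+2: 0.6150×0.5850 + 0.3850×0.4150 = 0.519550
  M+4: 0.3850×0.5850 = 0.225225
Scale to base peak (0.519550) = 100: 49.12 : 100.00 : 43.35

49.12 : 100.00 : 43.35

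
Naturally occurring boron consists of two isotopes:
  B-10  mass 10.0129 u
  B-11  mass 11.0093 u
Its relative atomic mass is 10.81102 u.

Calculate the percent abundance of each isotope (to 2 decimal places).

With x = fraction of B-10 (so B-11 is 1 − x):
10.0129·x + 11.0093·(1 − x) = 10.81102
(10.0129 − 11.0093)·x = 10.81102 − 11.0093
x = -0.19828 / -0.9964 = 0.19900 → 19.90% B-10, 80.10% B-11.

B-10: 19.90%, B-11: 80.10%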